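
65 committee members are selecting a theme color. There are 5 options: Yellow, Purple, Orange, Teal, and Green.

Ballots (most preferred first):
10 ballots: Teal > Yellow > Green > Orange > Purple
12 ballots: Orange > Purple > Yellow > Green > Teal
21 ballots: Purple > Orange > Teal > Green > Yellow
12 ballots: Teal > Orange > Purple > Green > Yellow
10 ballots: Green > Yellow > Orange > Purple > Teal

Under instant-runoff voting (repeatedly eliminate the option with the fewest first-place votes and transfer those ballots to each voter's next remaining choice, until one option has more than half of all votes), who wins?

Round 1: Yellow 0, Purple 21, Orange 12, Teal 22, Green 10. Yellow eliminated.
Round 2: Purple 21, Orange 12, Teal 22, Green 10. Green eliminated.
Round 3: Purple 21, Orange 22, Teal 22. Purple eliminated.
Round 4: Orange 43, Teal 22. Orange has a majority (≥33).

Orange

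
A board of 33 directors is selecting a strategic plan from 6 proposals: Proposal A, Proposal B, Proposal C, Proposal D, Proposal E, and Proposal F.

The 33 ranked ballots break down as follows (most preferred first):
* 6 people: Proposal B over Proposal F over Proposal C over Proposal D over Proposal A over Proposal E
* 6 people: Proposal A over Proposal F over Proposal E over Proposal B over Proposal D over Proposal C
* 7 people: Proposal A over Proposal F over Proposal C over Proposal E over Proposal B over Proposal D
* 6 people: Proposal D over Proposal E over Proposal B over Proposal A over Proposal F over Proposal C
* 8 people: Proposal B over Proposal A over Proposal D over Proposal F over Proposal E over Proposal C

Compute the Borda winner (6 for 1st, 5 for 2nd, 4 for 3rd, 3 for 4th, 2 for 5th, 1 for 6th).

Proposal A

Proposal A: 6×2 + 6×6 + 7×6 + 6×3 + 8×5 = 148
Proposal B: 6×6 + 6×3 + 7×2 + 6×4 + 8×6 = 140
Proposal C: 6×4 + 6×1 + 7×4 + 6×1 + 8×1 = 72
Proposal D: 6×3 + 6×2 + 7×1 + 6×6 + 8×4 = 105
Proposal E: 6×1 + 6×4 + 7×3 + 6×5 + 8×2 = 97
Proposal F: 6×5 + 6×5 + 7×5 + 6×2 + 8×3 = 131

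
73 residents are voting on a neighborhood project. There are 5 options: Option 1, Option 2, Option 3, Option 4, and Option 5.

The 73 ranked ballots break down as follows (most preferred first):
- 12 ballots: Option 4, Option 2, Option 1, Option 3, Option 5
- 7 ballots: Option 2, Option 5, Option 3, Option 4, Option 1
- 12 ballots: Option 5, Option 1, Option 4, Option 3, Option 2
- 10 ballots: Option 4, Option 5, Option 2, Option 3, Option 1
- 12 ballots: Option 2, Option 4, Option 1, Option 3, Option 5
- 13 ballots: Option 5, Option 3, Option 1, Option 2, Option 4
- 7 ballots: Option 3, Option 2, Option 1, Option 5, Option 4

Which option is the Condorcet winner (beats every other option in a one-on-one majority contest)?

Option 2

Option 2 vs Option 1: 48–25
Option 2 vs Option 3: 41–32
Option 2 vs Option 4: 39–34
Option 2 vs Option 5: 38–35
Option 2 beats every other option.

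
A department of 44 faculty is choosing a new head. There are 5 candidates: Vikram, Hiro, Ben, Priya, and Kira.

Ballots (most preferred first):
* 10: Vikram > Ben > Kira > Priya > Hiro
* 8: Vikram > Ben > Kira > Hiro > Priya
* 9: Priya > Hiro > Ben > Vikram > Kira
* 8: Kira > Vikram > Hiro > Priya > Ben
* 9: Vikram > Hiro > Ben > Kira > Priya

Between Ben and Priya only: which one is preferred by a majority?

Ben

Ben is ranked above Priya on 27 ballots; Priya above Ben on 17.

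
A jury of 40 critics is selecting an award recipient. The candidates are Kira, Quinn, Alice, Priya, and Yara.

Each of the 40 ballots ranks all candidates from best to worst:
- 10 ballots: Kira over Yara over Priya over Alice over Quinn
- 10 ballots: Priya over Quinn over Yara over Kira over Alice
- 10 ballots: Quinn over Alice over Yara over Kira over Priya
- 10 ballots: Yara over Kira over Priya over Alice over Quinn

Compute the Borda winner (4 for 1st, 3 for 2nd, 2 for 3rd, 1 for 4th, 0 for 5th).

Kira: 10×4 + 10×1 + 10×1 + 10×3 = 90
Quinn: 10×0 + 10×3 + 10×4 + 10×0 = 70
Alice: 10×1 + 10×0 + 10×3 + 10×1 = 50
Priya: 10×2 + 10×4 + 10×0 + 10×2 = 80
Yara: 10×3 + 10×2 + 10×2 + 10×4 = 110

Yara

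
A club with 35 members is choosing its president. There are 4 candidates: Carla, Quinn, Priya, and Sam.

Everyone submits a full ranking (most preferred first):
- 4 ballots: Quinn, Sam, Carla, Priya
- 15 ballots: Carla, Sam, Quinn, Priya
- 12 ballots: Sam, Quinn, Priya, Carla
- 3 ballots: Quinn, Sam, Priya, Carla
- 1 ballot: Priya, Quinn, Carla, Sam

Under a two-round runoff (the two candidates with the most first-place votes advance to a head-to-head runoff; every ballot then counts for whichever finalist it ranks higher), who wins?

Sam

Round 1 first-place votes: Carla 15, Quinn 7, Priya 1, Sam 12. Carla and Sam advance.
Runoff: Carla is ranked above Sam on 16 ballots, Sam above Carla on 19.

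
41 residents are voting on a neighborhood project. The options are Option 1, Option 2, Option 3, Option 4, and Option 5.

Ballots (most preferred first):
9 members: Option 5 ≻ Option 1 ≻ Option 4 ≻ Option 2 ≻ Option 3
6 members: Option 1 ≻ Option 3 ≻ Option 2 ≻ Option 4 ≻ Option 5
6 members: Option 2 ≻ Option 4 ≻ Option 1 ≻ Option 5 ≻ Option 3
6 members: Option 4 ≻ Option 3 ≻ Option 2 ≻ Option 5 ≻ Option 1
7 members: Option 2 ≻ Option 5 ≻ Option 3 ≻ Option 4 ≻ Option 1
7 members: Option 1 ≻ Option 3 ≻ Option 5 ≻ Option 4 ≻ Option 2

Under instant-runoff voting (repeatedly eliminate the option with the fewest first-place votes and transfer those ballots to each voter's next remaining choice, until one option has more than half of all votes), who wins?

Round 1: Option 1 13, Option 2 13, Option 3 0, Option 4 6, Option 5 9. Option 3 eliminated.
Round 2: Option 1 13, Option 2 13, Option 4 6, Option 5 9. Option 4 eliminated.
Round 3: Option 1 13, Option 2 19, Option 5 9. Option 5 eliminated.
Round 4: Option 1 22, Option 2 19. Option 1 has a majority (≥21).

Option 1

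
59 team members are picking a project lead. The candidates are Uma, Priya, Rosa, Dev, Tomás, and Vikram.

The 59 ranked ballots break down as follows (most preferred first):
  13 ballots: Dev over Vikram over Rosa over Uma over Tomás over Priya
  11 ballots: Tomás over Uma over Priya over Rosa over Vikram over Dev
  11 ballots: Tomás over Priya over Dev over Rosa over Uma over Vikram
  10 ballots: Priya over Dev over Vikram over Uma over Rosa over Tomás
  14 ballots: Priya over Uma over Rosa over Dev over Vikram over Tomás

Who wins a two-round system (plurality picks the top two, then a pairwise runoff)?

Round 1 first-place votes: Uma 0, Priya 24, Rosa 0, Dev 13, Tomás 22, Vikram 0. Priya and Tomás advance.
Runoff: Priya is ranked above Tomás on 24 ballots, Tomás above Priya on 35.

Tomás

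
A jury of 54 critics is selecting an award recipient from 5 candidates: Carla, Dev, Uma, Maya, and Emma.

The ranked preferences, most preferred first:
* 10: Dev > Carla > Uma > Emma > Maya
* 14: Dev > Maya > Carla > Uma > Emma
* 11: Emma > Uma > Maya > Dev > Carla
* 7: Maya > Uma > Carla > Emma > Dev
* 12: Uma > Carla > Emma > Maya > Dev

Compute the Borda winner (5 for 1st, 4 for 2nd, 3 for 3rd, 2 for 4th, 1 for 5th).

Carla: 10×4 + 14×3 + 11×1 + 7×3 + 12×4 = 162
Dev: 10×5 + 14×5 + 11×2 + 7×1 + 12×1 = 161
Uma: 10×3 + 14×2 + 11×4 + 7×4 + 12×5 = 190
Maya: 10×1 + 14×4 + 11×3 + 7×5 + 12×2 = 158
Emma: 10×2 + 14×1 + 11×5 + 7×2 + 12×3 = 139

Uma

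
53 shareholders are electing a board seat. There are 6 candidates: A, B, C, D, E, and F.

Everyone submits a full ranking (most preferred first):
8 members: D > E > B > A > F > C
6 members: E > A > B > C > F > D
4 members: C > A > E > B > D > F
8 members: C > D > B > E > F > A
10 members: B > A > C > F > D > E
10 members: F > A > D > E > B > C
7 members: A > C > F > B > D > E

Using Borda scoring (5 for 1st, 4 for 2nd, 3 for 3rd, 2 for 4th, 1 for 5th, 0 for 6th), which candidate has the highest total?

A

A: 8×2 + 6×4 + 4×4 + 8×0 + 10×4 + 10×4 + 7×5 = 171
B: 8×3 + 6×3 + 4×2 + 8×3 + 10×5 + 10×1 + 7×2 = 148
C: 8×0 + 6×2 + 4×5 + 8×5 + 10×3 + 10×0 + 7×4 = 130
D: 8×5 + 6×0 + 4×1 + 8×4 + 10×1 + 10×3 + 7×1 = 123
E: 8×4 + 6×5 + 4×3 + 8×2 + 10×0 + 10×2 + 7×0 = 110
F: 8×1 + 6×1 + 4×0 + 8×1 + 10×2 + 10×5 + 7×3 = 113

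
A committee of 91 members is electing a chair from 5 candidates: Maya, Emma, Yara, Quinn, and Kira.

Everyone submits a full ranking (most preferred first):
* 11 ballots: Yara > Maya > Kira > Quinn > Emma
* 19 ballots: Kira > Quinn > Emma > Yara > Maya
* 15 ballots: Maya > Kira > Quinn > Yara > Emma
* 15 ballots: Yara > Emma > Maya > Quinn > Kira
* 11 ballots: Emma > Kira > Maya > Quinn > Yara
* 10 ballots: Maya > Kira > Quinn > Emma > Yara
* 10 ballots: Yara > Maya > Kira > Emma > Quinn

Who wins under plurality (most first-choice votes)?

Yara

First-place votes: Maya 25, Emma 11, Yara 36, Quinn 0, Kira 19.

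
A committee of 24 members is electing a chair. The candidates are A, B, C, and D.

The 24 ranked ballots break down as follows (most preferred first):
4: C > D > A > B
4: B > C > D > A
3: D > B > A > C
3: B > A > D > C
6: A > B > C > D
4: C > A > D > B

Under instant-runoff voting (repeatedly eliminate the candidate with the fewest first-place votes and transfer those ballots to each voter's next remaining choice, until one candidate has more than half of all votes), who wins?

Round 1: A 6, B 7, C 8, D 3. D eliminated.
Round 2: A 6, B 10, C 8. A eliminated.
Round 3: B 16, C 8. B has a majority (≥13).

B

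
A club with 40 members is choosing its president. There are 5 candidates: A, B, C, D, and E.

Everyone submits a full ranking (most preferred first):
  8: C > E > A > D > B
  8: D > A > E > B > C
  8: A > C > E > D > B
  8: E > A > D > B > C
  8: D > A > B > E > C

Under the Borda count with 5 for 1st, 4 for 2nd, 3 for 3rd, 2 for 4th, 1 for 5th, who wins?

A: 8×3 + 8×4 + 8×5 + 8×4 + 8×4 = 160
B: 8×1 + 8×2 + 8×1 + 8×2 + 8×3 = 72
C: 8×5 + 8×1 + 8×4 + 8×1 + 8×1 = 96
D: 8×2 + 8×5 + 8×2 + 8×3 + 8×5 = 136
E: 8×4 + 8×3 + 8×3 + 8×5 + 8×2 = 136

A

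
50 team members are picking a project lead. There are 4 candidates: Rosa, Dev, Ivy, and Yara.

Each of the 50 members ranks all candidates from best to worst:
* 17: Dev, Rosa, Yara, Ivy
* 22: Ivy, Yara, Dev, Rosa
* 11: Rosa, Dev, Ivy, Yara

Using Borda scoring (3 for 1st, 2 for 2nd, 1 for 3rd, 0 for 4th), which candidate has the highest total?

Rosa: 17×2 + 22×0 + 11×3 = 67
Dev: 17×3 + 22×1 + 11×2 = 95
Ivy: 17×0 + 22×3 + 11×1 = 77
Yara: 17×1 + 22×2 + 11×0 = 61

Dev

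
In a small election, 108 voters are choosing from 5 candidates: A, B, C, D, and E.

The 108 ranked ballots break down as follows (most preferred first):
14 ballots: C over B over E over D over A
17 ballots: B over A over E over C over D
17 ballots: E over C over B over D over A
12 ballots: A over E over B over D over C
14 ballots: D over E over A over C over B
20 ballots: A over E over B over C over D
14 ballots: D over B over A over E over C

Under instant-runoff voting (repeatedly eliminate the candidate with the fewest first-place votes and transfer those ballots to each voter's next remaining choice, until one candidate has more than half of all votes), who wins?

Round 1: A 32, B 17, C 14, D 28, E 17. C eliminated.
Round 2: A 32, B 31, D 28, E 17. E eliminated.
Round 3: A 32, B 48, D 28. D eliminated.
Round 4: A 46, B 62. B has a majority (≥55).

B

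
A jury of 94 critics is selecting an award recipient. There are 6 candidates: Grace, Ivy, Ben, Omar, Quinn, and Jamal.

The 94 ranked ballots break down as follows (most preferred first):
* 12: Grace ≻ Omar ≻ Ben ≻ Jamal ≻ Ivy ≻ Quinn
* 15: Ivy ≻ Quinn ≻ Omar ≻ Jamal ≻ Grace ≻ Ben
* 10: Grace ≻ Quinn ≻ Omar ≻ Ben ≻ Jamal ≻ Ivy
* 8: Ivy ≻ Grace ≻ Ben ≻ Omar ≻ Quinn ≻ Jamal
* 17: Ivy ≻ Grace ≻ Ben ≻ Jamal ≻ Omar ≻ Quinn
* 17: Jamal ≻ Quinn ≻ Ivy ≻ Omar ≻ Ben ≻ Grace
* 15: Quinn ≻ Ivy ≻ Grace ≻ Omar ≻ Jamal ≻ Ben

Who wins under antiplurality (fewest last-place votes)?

Last-place votes: Grace 17, Ivy 10, Ben 30, Omar 0, Quinn 29, Jamal 8.

Omar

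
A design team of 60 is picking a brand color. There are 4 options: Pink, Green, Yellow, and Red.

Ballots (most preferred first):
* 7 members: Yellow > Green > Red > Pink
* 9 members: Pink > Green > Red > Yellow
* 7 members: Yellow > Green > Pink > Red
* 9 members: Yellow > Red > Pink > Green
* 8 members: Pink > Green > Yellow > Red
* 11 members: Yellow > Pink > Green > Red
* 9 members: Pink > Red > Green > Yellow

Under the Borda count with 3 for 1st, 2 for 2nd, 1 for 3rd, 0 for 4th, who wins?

Pink: 7×0 + 9×3 + 7×1 + 9×1 + 8×3 + 11×2 + 9×3 = 116
Green: 7×2 + 9×2 + 7×2 + 9×0 + 8×2 + 11×1 + 9×1 = 82
Yellow: 7×3 + 9×0 + 7×3 + 9×3 + 8×1 + 11×3 + 9×0 = 110
Red: 7×1 + 9×1 + 7×0 + 9×2 + 8×0 + 11×0 + 9×2 = 52

Pink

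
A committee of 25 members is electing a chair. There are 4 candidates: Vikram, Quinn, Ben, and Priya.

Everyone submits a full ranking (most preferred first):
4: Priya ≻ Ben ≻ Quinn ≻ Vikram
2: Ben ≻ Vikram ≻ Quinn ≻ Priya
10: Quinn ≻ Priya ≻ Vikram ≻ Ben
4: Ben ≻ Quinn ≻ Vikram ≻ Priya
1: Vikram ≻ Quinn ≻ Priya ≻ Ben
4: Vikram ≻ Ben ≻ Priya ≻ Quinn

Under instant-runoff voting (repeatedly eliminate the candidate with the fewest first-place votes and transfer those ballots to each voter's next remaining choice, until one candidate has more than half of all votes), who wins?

Round 1: Vikram 5, Quinn 10, Ben 6, Priya 4. Priya eliminated.
Round 2: Vikram 5, Quinn 10, Ben 10. Vikram eliminated.
Round 3: Quinn 11, Ben 14. Ben has a majority (≥13).

Ben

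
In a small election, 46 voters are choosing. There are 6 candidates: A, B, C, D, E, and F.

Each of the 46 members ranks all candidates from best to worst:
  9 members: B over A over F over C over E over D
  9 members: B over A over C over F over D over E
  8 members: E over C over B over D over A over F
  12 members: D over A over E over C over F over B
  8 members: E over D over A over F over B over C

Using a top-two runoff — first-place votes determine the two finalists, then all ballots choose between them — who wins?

E

Round 1 first-place votes: A 0, B 18, C 0, D 12, E 16, F 0. B and E advance.
Runoff: B is ranked above E on 18 ballots, E above B on 28.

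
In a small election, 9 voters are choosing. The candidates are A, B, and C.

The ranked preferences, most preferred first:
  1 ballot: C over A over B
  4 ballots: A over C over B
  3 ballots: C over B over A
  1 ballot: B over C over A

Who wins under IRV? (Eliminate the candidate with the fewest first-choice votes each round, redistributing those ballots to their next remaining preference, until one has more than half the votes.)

C

Round 1: A 4, B 1, C 4. B eliminated.
Round 2: A 4, C 5. C has a majority (≥5).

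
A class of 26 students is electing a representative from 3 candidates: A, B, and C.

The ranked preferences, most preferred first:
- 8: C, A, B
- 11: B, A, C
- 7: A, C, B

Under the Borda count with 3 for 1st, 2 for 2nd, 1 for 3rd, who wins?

A

A: 8×2 + 11×2 + 7×3 = 59
B: 8×1 + 11×3 + 7×1 = 48
C: 8×3 + 11×1 + 7×2 = 49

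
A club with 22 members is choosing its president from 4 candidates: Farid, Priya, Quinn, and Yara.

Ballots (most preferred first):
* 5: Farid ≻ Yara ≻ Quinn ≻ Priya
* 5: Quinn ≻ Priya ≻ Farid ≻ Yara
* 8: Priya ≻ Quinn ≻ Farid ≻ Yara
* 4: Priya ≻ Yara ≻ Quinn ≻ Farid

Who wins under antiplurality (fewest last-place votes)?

Quinn

Last-place votes: Farid 4, Priya 5, Quinn 0, Yara 13.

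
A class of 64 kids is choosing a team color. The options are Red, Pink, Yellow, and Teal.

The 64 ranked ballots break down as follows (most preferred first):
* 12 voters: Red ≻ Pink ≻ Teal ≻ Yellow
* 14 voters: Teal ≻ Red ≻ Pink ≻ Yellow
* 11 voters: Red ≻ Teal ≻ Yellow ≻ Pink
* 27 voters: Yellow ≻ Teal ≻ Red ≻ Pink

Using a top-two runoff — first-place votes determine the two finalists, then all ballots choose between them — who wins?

Round 1 first-place votes: Red 23, Pink 0, Yellow 27, Teal 14. Yellow and Red advance.
Runoff: Yellow is ranked above Red on 27 ballots, Red above Yellow on 37.

Red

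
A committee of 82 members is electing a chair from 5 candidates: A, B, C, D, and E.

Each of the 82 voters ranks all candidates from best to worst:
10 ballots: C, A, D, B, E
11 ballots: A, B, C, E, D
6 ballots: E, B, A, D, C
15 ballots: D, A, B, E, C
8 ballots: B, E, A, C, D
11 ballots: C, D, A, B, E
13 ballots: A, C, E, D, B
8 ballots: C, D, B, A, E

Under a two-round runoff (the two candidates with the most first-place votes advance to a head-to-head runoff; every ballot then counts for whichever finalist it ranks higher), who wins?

A

Round 1 first-place votes: A 24, B 8, C 29, D 15, E 6. C and A advance.
Runoff: C is ranked above A on 29 ballots, A above C on 53.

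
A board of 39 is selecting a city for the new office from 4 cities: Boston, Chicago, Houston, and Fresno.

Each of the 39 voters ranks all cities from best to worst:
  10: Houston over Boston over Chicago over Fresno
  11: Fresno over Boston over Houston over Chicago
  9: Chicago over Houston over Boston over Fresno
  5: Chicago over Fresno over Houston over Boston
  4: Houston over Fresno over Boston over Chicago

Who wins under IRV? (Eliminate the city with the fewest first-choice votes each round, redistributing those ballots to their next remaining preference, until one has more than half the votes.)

Houston

Round 1: Boston 0, Chicago 14, Houston 14, Fresno 11. Boston eliminated.
Round 2: Chicago 14, Houston 14, Fresno 11. Fresno eliminated.
Round 3: Chicago 14, Houston 25. Houston has a majority (≥20).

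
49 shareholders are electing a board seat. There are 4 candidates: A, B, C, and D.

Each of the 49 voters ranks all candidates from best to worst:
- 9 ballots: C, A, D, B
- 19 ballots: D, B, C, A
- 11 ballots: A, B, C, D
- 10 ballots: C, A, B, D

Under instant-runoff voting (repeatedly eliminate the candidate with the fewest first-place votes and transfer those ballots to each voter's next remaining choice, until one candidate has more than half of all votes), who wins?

C

Round 1: A 11, B 0, C 19, D 19. B eliminated.
Round 2: A 11, C 19, D 19. A eliminated.
Round 3: C 30, D 19. C has a majority (≥25).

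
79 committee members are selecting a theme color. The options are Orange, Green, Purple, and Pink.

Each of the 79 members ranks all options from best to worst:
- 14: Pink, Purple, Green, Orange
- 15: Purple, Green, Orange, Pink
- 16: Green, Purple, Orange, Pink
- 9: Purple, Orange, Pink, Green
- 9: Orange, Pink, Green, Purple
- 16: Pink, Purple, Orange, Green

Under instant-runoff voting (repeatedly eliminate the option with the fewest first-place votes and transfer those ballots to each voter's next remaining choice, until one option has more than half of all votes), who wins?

Purple

Round 1: Orange 9, Green 16, Purple 24, Pink 30. Orange eliminated.
Round 2: Green 16, Purple 24, Pink 39. Green eliminated.
Round 3: Purple 40, Pink 39. Purple has a majority (≥40).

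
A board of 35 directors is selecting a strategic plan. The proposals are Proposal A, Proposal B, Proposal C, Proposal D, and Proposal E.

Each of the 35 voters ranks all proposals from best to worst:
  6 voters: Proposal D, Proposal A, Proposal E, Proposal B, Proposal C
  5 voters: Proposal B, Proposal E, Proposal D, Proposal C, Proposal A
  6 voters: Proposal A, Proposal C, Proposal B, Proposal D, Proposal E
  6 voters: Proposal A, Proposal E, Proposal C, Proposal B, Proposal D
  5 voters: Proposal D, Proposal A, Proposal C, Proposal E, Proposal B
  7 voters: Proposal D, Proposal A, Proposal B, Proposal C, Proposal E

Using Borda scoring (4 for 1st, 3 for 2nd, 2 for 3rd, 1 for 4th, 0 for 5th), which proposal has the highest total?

Proposal A

Proposal A: 6×3 + 5×0 + 6×4 + 6×4 + 5×3 + 7×3 = 102
Proposal B: 6×1 + 5×4 + 6×2 + 6×1 + 5×0 + 7×2 = 58
Proposal C: 6×0 + 5×1 + 6×3 + 6×2 + 5×2 + 7×1 = 52
Proposal D: 6×4 + 5×2 + 6×1 + 6×0 + 5×4 + 7×4 = 88
Proposal E: 6×2 + 5×3 + 6×0 + 6×3 + 5×1 + 7×0 = 50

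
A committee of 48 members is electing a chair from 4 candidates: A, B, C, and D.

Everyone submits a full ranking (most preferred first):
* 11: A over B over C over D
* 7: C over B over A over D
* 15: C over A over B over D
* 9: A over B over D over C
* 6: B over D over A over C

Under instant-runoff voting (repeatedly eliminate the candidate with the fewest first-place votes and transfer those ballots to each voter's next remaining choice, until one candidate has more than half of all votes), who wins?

A

Round 1: A 20, B 6, C 22, D 0. D eliminated.
Round 2: A 20, B 6, C 22. B eliminated.
Round 3: A 26, C 22. A has a majority (≥25).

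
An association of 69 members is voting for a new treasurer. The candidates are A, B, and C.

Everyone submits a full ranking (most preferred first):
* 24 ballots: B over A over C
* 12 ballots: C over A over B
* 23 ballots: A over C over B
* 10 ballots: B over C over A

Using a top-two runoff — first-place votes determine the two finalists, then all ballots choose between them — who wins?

A

Round 1 first-place votes: A 23, B 34, C 12. B and A advance.
Runoff: B is ranked above A on 34 ballots, A above B on 35.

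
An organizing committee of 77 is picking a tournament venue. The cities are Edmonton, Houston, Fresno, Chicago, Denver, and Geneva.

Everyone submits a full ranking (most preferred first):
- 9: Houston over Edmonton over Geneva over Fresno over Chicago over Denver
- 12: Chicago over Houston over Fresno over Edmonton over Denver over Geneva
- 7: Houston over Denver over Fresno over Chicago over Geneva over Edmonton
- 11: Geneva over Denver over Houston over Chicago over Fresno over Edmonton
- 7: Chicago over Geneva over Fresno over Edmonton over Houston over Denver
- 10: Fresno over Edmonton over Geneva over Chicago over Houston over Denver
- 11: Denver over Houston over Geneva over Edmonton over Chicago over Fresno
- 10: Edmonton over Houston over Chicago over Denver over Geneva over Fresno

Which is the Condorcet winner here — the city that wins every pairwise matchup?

Houston vs Edmonton: 50–27
Houston vs Fresno: 60–17
Houston vs Chicago: 48–29
Houston vs Denver: 55–22
Houston vs Geneva: 49–28
Houston beats every other city.

Houston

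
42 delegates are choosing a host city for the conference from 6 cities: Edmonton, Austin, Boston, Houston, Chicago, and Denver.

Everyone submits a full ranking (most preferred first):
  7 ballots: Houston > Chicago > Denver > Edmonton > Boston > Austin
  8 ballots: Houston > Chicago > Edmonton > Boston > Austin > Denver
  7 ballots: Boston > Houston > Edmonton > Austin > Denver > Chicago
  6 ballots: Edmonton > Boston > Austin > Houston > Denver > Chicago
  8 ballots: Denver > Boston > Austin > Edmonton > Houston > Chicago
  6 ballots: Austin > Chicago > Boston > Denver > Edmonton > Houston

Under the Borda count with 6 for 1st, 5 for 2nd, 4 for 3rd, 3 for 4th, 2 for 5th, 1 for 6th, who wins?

Boston

Edmonton: 7×3 + 8×4 + 7×4 + 6×6 + 8×3 + 6×2 = 153
Austin: 7×1 + 8×2 + 7×3 + 6×4 + 8×4 + 6×6 = 136
Boston: 7×2 + 8×3 + 7×6 + 6×5 + 8×5 + 6×4 = 174
Houston: 7×6 + 8×6 + 7×5 + 6×3 + 8×2 + 6×1 = 165
Chicago: 7×5 + 8×5 + 7×1 + 6×1 + 8×1 + 6×5 = 126
Denver: 7×4 + 8×1 + 7×2 + 6×2 + 8×6 + 6×3 = 128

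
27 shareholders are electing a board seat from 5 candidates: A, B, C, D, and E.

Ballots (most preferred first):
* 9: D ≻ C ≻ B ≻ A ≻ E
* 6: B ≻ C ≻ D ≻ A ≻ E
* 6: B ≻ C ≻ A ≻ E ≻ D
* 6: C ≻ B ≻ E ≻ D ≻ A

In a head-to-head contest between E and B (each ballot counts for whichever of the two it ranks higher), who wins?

B

E is ranked above B on 0 ballots; B above E on 27.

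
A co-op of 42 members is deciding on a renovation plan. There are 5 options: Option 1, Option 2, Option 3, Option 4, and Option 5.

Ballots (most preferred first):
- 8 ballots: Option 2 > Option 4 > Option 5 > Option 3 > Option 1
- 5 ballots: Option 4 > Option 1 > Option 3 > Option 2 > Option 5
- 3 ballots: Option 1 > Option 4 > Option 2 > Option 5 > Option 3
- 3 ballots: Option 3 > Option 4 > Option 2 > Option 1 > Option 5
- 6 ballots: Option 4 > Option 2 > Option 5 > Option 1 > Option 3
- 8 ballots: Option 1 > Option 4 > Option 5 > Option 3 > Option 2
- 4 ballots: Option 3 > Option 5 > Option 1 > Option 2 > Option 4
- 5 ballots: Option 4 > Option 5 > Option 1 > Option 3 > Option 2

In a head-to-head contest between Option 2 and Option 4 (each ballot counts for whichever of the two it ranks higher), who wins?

Option 2 is ranked above Option 4 on 12 ballots; Option 4 above Option 2 on 30.

Option 4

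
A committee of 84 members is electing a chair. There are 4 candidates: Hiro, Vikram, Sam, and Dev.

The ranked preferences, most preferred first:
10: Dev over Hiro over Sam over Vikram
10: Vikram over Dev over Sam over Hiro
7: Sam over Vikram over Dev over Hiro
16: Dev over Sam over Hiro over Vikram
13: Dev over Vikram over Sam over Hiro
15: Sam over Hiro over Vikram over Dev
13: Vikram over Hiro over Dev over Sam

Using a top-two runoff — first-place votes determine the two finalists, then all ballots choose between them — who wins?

Vikram

Round 1 first-place votes: Hiro 0, Vikram 23, Sam 22, Dev 39. Dev and Vikram advance.
Runoff: Dev is ranked above Vikram on 39 ballots, Vikram above Dev on 45.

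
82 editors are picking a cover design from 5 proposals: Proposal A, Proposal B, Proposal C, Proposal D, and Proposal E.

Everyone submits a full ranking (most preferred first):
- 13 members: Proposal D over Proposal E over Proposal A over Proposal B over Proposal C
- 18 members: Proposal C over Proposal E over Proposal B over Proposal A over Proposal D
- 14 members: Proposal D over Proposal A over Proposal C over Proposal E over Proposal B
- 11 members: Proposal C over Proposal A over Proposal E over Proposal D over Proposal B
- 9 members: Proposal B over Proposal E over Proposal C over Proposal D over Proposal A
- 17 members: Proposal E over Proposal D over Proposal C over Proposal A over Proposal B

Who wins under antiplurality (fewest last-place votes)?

Proposal E

Last-place votes: Proposal A 9, Proposal B 42, Proposal C 13, Proposal D 18, Proposal E 0.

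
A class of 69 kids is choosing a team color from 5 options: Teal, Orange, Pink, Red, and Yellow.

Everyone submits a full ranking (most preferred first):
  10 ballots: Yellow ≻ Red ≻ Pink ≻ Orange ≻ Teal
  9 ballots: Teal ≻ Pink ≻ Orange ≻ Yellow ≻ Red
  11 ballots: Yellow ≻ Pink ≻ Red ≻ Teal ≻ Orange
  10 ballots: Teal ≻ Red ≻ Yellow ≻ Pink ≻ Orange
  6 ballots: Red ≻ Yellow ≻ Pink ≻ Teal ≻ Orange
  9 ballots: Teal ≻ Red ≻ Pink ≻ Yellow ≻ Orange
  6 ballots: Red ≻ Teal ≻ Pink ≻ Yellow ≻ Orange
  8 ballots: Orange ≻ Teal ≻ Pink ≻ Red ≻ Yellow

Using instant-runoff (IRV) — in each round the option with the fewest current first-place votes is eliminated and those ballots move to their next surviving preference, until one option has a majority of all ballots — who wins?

Round 1: Teal 28, Orange 8, Pink 0, Red 12, Yellow 21. Pink eliminated.
Round 2: Teal 28, Orange 8, Red 12, Yellow 21. Orange eliminated.
Round 3: Teal 36, Red 12, Yellow 21. Teal has a majority (≥35).

Teal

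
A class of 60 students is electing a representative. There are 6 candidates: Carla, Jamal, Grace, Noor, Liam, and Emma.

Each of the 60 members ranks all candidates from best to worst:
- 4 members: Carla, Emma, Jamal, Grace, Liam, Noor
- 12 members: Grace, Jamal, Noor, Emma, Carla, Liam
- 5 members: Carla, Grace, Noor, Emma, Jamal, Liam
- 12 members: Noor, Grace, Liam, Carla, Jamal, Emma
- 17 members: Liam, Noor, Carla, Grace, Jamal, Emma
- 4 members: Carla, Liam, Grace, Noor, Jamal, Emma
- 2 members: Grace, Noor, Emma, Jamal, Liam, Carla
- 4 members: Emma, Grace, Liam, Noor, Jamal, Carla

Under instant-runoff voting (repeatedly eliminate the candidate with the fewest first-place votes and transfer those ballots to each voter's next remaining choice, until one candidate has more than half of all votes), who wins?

Grace

Round 1: Carla 13, Jamal 0, Grace 14, Noor 12, Liam 17, Emma 4. Jamal eliminated.
Round 2: Carla 13, Grace 14, Noor 12, Liam 17, Emma 4. Emma eliminated.
Round 3: Carla 13, Grace 18, Noor 12, Liam 17. Noor eliminated.
Round 4: Carla 13, Grace 30, Liam 17. Carla eliminated.
Round 5: Grace 39, Liam 21. Grace has a majority (≥31).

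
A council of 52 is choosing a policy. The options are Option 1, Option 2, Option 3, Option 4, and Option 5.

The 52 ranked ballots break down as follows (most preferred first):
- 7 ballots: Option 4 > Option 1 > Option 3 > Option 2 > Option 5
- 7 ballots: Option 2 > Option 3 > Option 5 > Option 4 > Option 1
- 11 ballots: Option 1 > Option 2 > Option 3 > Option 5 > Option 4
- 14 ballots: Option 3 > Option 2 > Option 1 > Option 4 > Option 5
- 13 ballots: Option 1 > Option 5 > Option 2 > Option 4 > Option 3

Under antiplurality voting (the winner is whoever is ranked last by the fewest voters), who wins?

Last-place votes: Option 1 7, Option 2 0, Option 3 13, Option 4 11, Option 5 21.

Option 2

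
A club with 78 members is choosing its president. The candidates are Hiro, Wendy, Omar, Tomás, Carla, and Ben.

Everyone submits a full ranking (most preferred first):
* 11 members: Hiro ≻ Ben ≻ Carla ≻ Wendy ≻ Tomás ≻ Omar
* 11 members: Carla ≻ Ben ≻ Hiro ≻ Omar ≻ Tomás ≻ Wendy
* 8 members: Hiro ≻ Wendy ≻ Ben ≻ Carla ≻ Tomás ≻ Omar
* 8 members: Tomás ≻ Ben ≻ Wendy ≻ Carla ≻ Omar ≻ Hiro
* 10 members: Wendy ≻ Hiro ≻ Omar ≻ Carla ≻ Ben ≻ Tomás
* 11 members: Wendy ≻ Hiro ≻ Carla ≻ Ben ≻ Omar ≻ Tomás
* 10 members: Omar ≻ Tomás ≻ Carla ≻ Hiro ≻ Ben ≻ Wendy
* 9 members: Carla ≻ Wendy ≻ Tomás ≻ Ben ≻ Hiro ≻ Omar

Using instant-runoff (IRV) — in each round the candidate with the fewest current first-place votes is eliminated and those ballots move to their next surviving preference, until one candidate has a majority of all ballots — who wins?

Carla

Round 1: Hiro 19, Wendy 21, Omar 10, Tomás 8, Carla 20, Ben 0. Ben eliminated.
Round 2: Hiro 19, Wendy 21, Omar 10, Tomás 8, Carla 20. Tomás eliminated.
Round 3: Hiro 19, Wendy 29, Omar 10, Carla 20. Omar eliminated.
Round 4: Hiro 19, Wendy 29, Carla 30. Hiro eliminated.
Round 5: Wendy 37, Carla 41. Carla has a majority (≥40).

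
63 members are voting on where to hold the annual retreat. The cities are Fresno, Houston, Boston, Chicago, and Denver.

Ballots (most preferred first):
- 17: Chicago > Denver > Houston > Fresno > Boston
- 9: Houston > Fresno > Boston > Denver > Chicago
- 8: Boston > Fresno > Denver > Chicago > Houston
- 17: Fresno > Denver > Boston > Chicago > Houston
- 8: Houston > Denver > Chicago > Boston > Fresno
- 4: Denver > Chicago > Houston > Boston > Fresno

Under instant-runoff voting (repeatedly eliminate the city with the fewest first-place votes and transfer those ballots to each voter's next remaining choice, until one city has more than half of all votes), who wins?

Fresno

Round 1: Fresno 17, Houston 17, Boston 8, Chicago 17, Denver 4. Denver eliminated.
Round 2: Fresno 17, Houston 17, Boston 8, Chicago 21. Boston eliminated.
Round 3: Fresno 25, Houston 17, Chicago 21. Houston eliminated.
Round 4: Fresno 34, Chicago 29. Fresno has a majority (≥32).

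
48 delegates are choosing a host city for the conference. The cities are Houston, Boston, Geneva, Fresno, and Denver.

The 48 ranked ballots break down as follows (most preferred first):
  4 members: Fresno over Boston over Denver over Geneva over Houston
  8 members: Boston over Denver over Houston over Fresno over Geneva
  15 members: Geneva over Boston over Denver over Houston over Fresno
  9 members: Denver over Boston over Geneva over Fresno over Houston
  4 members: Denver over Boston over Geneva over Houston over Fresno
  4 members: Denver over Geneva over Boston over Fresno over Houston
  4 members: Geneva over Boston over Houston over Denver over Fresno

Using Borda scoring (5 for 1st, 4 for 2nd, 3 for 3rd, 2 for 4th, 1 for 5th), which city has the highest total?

Houston: 4×1 + 8×3 + 15×2 + 9×1 + 4×2 + 4×1 + 4×3 = 91
Boston: 4×4 + 8×5 + 15×4 + 9×4 + 4×4 + 4×3 + 4×4 = 196
Geneva: 4×2 + 8×1 + 15×5 + 9×3 + 4×3 + 4×4 + 4×5 = 166
Fresno: 4×5 + 8×2 + 15×1 + 9×2 + 4×1 + 4×2 + 4×1 = 85
Denver: 4×3 + 8×4 + 15×3 + 9×5 + 4×5 + 4×5 + 4×2 = 182

Boston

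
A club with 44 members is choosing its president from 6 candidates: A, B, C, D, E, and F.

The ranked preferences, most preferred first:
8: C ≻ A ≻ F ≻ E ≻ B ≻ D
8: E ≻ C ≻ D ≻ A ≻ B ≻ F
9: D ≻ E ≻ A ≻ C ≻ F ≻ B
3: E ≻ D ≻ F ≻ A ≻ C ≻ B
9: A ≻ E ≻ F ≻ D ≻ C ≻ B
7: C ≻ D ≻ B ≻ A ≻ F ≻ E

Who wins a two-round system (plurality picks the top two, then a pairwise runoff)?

Round 1 first-place votes: A 9, B 0, C 15, D 9, E 11, F 0. C and E advance.
Runoff: C is ranked above E on 15 ballots, E above C on 29.

E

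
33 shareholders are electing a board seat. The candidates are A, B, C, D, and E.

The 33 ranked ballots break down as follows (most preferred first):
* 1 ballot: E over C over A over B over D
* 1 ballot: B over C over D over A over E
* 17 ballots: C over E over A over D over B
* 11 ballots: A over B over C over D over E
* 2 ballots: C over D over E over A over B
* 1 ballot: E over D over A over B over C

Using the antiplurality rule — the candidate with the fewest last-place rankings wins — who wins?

A

Last-place votes: A 0, B 19, C 1, D 1, E 12.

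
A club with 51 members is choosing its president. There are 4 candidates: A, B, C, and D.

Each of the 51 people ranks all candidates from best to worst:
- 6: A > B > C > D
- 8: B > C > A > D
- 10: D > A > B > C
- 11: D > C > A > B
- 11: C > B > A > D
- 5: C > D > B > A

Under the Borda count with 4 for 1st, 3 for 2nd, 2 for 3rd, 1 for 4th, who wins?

C

A: 6×4 + 8×2 + 10×3 + 11×2 + 11×2 + 5×1 = 119
B: 6×3 + 8×4 + 10×2 + 11×1 + 11×3 + 5×2 = 124
C: 6×2 + 8×3 + 10×1 + 11×3 + 11×4 + 5×4 = 143
D: 6×1 + 8×1 + 10×4 + 11×4 + 11×1 + 5×3 = 124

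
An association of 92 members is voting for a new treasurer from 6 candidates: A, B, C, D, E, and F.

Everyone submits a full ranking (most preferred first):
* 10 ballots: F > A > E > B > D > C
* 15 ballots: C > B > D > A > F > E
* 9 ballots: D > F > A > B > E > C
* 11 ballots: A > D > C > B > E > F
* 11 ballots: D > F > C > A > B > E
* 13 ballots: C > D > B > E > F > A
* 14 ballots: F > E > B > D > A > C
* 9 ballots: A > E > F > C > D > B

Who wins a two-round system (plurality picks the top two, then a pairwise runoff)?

Round 1 first-place votes: A 20, B 0, C 28, D 20, E 0, F 24. C and F advance.
Runoff: C is ranked above F on 39 ballots, F above C on 53.

F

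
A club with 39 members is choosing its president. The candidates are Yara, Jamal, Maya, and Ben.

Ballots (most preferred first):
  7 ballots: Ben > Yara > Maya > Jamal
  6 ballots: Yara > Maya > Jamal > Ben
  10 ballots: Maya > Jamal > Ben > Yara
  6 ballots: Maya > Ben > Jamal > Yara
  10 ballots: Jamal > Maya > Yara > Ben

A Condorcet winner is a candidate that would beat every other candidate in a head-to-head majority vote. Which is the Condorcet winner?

Maya

Maya vs Yara: 26–13
Maya vs Jamal: 29–10
Maya vs Ben: 32–7
Maya beats every other candidate.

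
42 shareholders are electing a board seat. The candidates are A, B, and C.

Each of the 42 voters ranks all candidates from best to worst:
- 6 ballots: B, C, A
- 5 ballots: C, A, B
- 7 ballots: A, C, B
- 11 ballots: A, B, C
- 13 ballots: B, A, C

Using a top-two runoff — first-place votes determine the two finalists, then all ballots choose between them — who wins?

A

Round 1 first-place votes: A 18, B 19, C 5. B and A advance.
Runoff: B is ranked above A on 19 ballots, A above B on 23.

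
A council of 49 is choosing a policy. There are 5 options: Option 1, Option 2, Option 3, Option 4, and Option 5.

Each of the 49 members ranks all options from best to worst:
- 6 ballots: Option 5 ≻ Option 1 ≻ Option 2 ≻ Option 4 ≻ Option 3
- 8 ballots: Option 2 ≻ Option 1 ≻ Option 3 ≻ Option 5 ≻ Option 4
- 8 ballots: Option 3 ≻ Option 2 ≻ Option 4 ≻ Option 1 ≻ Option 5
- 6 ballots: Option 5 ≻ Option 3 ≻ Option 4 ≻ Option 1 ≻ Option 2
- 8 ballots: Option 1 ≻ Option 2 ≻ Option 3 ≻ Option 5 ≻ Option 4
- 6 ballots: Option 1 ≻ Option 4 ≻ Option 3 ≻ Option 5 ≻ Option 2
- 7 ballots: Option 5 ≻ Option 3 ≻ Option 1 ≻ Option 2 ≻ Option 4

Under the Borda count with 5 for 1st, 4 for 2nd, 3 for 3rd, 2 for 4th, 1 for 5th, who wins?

Option 1

Option 1: 6×4 + 8×4 + 8×2 + 6×2 + 8×5 + 6×5 + 7×3 = 175
Option 2: 6×3 + 8×5 + 8×4 + 6×1 + 8×4 + 6×1 + 7×2 = 148
Option 3: 6×1 + 8×3 + 8×5 + 6×4 + 8×3 + 6×3 + 7×4 = 164
Option 4: 6×2 + 8×1 + 8×3 + 6×3 + 8×1 + 6×4 + 7×1 = 101
Option 5: 6×5 + 8×2 + 8×1 + 6×5 + 8×2 + 6×2 + 7×5 = 147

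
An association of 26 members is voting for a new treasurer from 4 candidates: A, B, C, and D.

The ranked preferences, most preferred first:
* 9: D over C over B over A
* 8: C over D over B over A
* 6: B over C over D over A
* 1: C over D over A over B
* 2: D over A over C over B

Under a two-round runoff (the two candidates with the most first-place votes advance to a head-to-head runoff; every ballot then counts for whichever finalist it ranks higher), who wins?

Round 1 first-place votes: A 0, B 6, C 9, D 11. D and C advance.
Runoff: D is ranked above C on 11 ballots, C above D on 15.

C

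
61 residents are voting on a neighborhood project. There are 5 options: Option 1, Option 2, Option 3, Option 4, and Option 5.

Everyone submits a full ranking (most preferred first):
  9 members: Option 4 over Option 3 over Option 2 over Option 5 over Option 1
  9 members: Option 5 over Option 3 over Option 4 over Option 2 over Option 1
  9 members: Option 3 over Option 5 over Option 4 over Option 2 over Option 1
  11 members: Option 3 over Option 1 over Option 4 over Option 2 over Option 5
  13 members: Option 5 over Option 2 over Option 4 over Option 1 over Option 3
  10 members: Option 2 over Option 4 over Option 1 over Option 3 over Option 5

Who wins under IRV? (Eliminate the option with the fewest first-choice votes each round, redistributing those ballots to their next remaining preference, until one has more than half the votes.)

Option 3

Round 1: Option 1 0, Option 2 10, Option 3 20, Option 4 9, Option 5 22. Option 1 eliminated.
Round 2: Option 2 10, Option 3 20, Option 4 9, Option 5 22. Option 4 eliminated.
Round 3: Option 2 10, Option 3 29, Option 5 22. Option 2 eliminated.
Round 4: Option 3 39, Option 5 22. Option 3 has a majority (≥31).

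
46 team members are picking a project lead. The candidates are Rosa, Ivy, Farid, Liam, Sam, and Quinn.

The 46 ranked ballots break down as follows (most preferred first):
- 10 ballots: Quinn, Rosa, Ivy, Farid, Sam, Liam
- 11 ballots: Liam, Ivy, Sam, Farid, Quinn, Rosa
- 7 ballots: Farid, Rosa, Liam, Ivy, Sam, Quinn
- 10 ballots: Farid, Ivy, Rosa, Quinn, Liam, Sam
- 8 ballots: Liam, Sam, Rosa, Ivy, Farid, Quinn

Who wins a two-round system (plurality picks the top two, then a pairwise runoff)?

Round 1 first-place votes: Rosa 0, Ivy 0, Farid 17, Liam 19, Sam 0, Quinn 10. Liam and Farid advance.
Runoff: Liam is ranked above Farid on 19 ballots, Farid above Liam on 27.

Farid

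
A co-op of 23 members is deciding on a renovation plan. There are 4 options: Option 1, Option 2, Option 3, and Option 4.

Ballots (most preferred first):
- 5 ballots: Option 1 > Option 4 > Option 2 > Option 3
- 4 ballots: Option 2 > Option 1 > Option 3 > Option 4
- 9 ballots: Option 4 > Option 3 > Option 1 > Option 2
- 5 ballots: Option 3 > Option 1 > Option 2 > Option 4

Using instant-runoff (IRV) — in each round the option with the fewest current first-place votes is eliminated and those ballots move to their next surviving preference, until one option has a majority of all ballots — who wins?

Round 1: Option 1 5, Option 2 4, Option 3 5, Option 4 9. Option 2 eliminated.
Round 2: Option 1 9, Option 3 5, Option 4 9. Option 3 eliminated.
Round 3: Option 1 14, Option 4 9. Option 1 has a majority (≥12).

Option 1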